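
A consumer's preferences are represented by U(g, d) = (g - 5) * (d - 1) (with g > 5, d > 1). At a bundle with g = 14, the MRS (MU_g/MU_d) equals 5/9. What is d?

MU_g = (d−1), MU_d = (g−5).
MRS = (d−1)/(g−5).
Substitute g = 14: MRS = (d − 1)/9. Setting this equal to 5/9 gives d − 1 = (5/9)·9 = 5, so d = 6.

d = 6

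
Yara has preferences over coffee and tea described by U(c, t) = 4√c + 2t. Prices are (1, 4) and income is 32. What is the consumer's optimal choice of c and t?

MU_c = 4/(2√c), MU_t = 2.
MRS = 4/(2√c) ÷ 2.
Tangency: set MRS = p_c/p_t = 1/4 = 0.25.
MRS depends only on c: 1/√c = 0.25 ⇒ √c = 1/0.25 = 4 ⇒ c* = 16.
From the budget, 4·t = 32 − 1·16 = 16, so t* = 4.

c* = 16, t* = 4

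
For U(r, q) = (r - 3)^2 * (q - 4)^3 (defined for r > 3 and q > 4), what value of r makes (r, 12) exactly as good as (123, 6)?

U(123, 6) = 115200.
Set U(r, 12) = 115200 and solve.
With q = 12: (12 − 4)^3 = 512, so (r − 3)^2 = 115200/512 = 225.
Taking the square root (with r > 3): r − 3 = 15, so r = 18.
Check: U(18, 12) = 115200.

r = 18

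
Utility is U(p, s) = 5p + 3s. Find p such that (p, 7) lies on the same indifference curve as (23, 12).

p = 26

U(23, 12) = 151.
Set U(p, 7) = 151 and solve.
5p + 3·7 = 151 ⇒ 5p = 130 ⇒ p = 26.
Check: U(26, 7) = 151.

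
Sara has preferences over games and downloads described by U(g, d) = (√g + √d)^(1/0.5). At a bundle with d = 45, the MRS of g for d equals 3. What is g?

g = 5

For CES with ρ = 0.5, MRS = √(d/g).
Setting √(45/g) = 3 gives 45/g = 9 and g = 5.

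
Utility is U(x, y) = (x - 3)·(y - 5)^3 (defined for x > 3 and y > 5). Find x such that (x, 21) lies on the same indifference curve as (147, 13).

x = 21

U(147, 13) = 73728.
Set U(x, 21) = 73728 and solve.
With y = 21: (21 − 5)^3 = 4096, so (x − 3) = 73728/4096 = 18.
So x = 3 + 18 = 21.
Check: U(21, 21) = 73728.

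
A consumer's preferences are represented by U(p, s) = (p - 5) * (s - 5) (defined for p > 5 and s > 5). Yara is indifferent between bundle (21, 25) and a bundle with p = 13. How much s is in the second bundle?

s = 45

U(21, 25) = 320.
Set U(13, s) = 320 and solve.
With p = 13: (13 − 5) = 8, so (s − 5) = 320/8 = 40.
So s = 5 + 40 = 45.
Check: U(13, 45) = 320.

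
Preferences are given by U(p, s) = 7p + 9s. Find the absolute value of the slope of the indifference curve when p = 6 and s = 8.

MU_p = 7, MU_s = 9, so MRS = 7/9 at every bundle.
At (6, 8): MRS = 7/9.
The indifference curve has slope −7/9 at this bundle.

MRS = 7/9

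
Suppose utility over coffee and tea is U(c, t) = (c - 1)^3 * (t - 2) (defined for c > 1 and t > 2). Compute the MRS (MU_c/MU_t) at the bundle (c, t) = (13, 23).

MU_c = 3·(c−1)^2·(t−2), MU_t = (c−1)^3.
MRS = (3/1)·(t−2)/(c−1).
At (13, 23): MRS = 5.25.
So at (13, 23) the consumer would give up 5.25 units of t for one more unit of c.

MRS = 5.25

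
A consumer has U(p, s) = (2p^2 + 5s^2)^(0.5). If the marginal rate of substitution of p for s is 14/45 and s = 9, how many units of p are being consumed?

p = 7

For CES with ρ = 2, MRS = (2/5)·(s/p)^(-1).
Setting (2/5)·(9/p)^(-1) = 14/45 gives (9/p)^(-1) = 7/9, so 9/p = 9/7 and p = 7.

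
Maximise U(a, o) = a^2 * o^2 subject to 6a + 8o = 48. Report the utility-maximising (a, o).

a* = 4, o* = 3

MU_a = 2·a·o^2 and MU_o = 2·a^2·o.
MRS = MU_a/MU_o = o/a.
Tangency: set MRS = p_a/p_o = 6/8 = 0.75.
So o/a = 0.75, i.e. o = 0.75·a.
Substitute into the budget 6·a + 8·o = 48: 12·a = 48, so a* = 4.
Then o* = 0.75·4 = 3.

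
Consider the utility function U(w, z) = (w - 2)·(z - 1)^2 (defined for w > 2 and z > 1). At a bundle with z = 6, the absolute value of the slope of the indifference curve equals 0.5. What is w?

w = 7

MU_w = (z−1)^2, MU_z = 2·(w−2)·(z−1).
MRS = (1/2)·(z−1)/(w−2).
Substitute z = 6: MRS = 2.5/(w − 2). Setting this equal to 0.5 gives w − 2 = 2.5/0.5 = 5, so w = 7.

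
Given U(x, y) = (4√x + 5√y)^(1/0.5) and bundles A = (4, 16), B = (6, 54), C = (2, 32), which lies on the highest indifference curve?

Bundle B

Evaluate utility at each bundle:
U(A) = 784.000.
U(B) = 2166.000.
U(C) = 1152.000.
Highest utility is B, so B ≻ C ≻ A.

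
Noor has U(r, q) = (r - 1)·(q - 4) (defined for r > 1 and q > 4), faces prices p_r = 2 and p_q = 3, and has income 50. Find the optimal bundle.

MU_r = (q−4), MU_q = (r−1).
MRS = (q−4)/(r−1).
Tangency: set MRS = p_r/p_q = 2/3.
So (q − 4)/(r − 1) = 2/3, i.e. (q − 4) = (2/3)·(r − 1).
Rewrite the budget in excess-of-subsistence terms: 2·(r − 1) + 3·(q − 4) = 50 − 2·1 − 3·4 = 36.
Substituting, 4·(r − 1) = 36, so r − 1 = 9 and r* = 10.
Then q − 4 = (2/3)·9 = 6, so q* = 10.

r* = 10, q* = 10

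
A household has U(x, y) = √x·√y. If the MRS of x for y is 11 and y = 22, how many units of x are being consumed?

x = 2

MU_x = 0.5·x^(-0.5)·√y and MU_y = 0.5·√x·y^(-0.5).
MRS = MU_x/MU_y = y/x.
Substitute y = 22: MRS = 22/x. Setting 22/x = 11 gives x = 22/11 = 2.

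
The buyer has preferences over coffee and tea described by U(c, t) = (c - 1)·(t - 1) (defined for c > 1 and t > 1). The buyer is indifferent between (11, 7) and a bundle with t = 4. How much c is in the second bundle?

c = 21

U(11, 7) = 60.
Set U(c, 4) = 60 and solve.
With t = 4: (4 − 1) = 3, so (c − 1) = 60/3 = 20.
So c = 1 + 20 = 21.
Check: U(21, 4) = 60.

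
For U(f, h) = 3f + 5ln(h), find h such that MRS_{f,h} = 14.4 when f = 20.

h = 24

MU_f = 3, MU_h = 5/h.
MRS = 3 ÷ (5/h).
MRS depends only on h: 0.6·h = 14.4 ⇒ h = 14.4/0.6 = 24.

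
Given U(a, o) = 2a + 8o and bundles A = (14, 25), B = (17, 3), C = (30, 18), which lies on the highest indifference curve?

Evaluate utility at each bundle:
U(A) = 228.
U(B) = 58.
U(C) = 204.
Highest utility is A, so A ≻ C ≻ B.

Bundle A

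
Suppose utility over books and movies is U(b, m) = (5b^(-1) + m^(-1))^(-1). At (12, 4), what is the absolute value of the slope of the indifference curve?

For CES with ρ = -1, MRS = (5/1)·(m/b)^2.
At (12, 4): MRS = 5/9.
The indifference curve has slope −5/9 at this bundle.

MRS = 5/9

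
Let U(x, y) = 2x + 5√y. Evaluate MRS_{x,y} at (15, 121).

MRS = 8.8

MU_x = 2, MU_y = 5/(2√y).
MRS = 2 ÷ (5/(2√y)).
At (15, 121): MRS = 8.8.
The indifference curve has slope −8.8 at this bundle.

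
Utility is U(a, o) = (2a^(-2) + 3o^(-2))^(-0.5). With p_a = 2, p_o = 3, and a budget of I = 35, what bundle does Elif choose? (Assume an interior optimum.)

a* = 7, o* = 7

For CES with ρ = -2, MRS = (2/3)·(o/a)^3.
Tangency: set MRS = p_a/p_o = 2/3.
So (o/a)^3 = 1; taking the cube root, o/a = 1, i.e. o = a.
Substitute into the budget 2·a + 3·o = 35: 5·a = 35, so a* = 7 and o* = 7.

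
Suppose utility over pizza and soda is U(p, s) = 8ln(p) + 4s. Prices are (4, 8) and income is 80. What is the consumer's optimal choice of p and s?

p* = 4, s* = 8

MU_p = 8/p, MU_s = 4.
MRS = 8/p ÷ 4.
Tangency: set MRS = p_p/p_s = 4/8 = 0.5.
MRS depends only on p: 2/p = 0.5 ⇒ p* = 2/0.5 = 4.
From the budget, 8·s = 80 − 4·4 = 64, so s* = 8.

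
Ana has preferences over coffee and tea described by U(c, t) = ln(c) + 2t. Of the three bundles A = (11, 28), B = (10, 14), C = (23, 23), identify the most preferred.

Evaluate utility at each bundle:
U(A) = 58.398.
U(B) = 30.303.
U(C) = 49.135.
Highest utility is A, so A ≻ C ≻ B.

Bundle A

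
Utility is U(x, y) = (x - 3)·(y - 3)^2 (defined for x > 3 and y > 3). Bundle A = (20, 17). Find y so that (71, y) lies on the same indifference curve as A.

U(20, 17) = 3332.
Set U(71, y) = 3332 and solve.
With x = 71: (71 − 3) = 68, so (y − 3)^2 = 3332/68 = 49.
Taking the square root (with y > 3): y − 3 = 7, so y = 10.
Check: U(71, 10) = 3332.

y = 10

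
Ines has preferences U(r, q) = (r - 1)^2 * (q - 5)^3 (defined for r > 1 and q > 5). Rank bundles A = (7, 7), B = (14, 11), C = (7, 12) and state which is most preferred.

Bundle B

Evaluate utility at each bundle:
U(A) = 288.
U(B) = 36504.
U(C) = 12348.
Highest utility is B, so B ≻ C ≻ A.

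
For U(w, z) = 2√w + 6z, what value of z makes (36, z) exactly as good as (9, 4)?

U(9, 4) = 30.
Set U(36, z) = 30 and solve.
With w = 36: √36 = 6, so 6z = 30 − 2·6 = 18 and z = 3.
Check: U(36, 3) = 30.

z = 3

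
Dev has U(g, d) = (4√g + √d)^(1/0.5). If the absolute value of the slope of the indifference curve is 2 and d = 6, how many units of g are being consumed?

For CES with ρ = 0.5, MRS = (4/1)·√(d/g).
Setting (4/1)·√(6/g) = 2 gives √(6/g) = 0.5, so 6/g = 0.25 and g = 24.

g = 24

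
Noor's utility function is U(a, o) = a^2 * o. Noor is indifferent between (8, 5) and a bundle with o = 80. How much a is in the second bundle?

a = 2

U(8, 5) = 320.
Set U(a, 80) = 320 and solve.
With o = 80: a^2 = 320/80 = 4; taking the square root, a = 2.
Check: U(2, 80) = 320.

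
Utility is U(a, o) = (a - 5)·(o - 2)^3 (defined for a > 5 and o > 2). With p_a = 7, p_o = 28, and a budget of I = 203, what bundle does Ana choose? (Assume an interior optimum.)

a* = 9, o* = 5

MU_a = (o−2)^3, MU_o = 3·(a−5)·(o−2)^2.
MRS = (1/3)·(o−2)/(a−5).
Tangency: set MRS = p_a/p_o = 7/28 = 0.25.
So (1/3)·(o − 2)/(a − 5) = 0.25, i.e. (o − 2) = 0.75·(a − 5).
Rewrite the budget in excess-of-subsistence terms: 7·(a − 5) + 28·(o − 2) = 203 − 7·5 − 28·2 = 112.
Substituting, 28·(a − 5) = 112, so a − 5 = 4 and a* = 9.
Then o − 2 = 0.75·4 = 3, so o* = 5.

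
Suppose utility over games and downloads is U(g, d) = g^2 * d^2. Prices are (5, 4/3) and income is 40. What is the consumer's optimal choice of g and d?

g* = 4, d* = 15

MU_g = 2·g·d^2 and MU_d = 2·g^2·d.
MRS = MU_g/MU_d = d/g.
Tangency: set MRS = p_g/p_d = 5/(4/3) = 3.75.
So d/g = 3.75, i.e. d = 3.75·g.
Substitute into the budget 5·g + (4/3)·d = 40: 10·g = 40, so g* = 4.
Then d* = 3.75·4 = 15.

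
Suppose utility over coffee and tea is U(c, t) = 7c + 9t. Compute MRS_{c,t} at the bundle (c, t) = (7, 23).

MU_c = 7, MU_t = 9, so MRS = 7/9 at every bundle.
At (7, 23): MRS = 7/9.
The indifference curve has slope −7/9 at this bundle.

MRS = 7/9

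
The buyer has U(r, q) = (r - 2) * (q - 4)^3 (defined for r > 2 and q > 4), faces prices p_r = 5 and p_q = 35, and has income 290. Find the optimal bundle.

MU_r = (q−4)^3, MU_q = 3·(r−2)·(q−4)^2.
MRS = (1/3)·(q−4)/(r−2).
Tangency: set MRS = p_r/p_q = 5/35 = 1/7.
So (1/3)·(q − 4)/(r − 2) = 1/7, i.e. (q − 4) = (3/7)·(r − 2).
Rewrite the budget in excess-of-subsistence terms: 5·(r − 2) + 35·(q − 4) = 290 − 5·2 − 35·4 = 140.
Substituting, 20·(r − 2) = 140, so r − 2 = 7 and r* = 9.
Then q − 4 = (3/7)·7 = 3, so q* = 7.

r* = 9, q* = 7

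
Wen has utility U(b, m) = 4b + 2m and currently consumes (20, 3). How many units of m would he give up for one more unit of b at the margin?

MU_b = 4, MU_m = 2, so MRS = 4/2 = 2 at every bundle.
At (20, 3): MRS = 2.
So at (20, 3) the consumer would give up 2 units of m for one more unit of b.

MRS = 2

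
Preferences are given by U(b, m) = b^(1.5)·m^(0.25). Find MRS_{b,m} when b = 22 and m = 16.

MRS = 48/11

MU_b = 1.5·√b·m^(0.25) and MU_m = 0.25·b^(1.5)·m^(-0.75).
MRS = MU_b/MU_m = (6)·m/b.
At (22, 16): MRS = 48/11.
That is, one extra unit of b is worth 48/11 units of m at the margin.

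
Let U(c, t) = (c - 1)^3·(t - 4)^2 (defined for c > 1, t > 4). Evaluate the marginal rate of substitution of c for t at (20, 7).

MRS = 9/38

MU_c = 3·(c−1)^2·(t−4)^2, MU_t = 2·(c−1)^3·(t−4).
MRS = (3/2)·(t−4)/(c−1).
At (20, 7): MRS = 9/38.
That is, one extra unit of c is worth 9/38 units of t at the margin.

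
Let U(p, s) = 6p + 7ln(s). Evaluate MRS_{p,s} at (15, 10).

MRS = 60/7

MU_p = 6, MU_s = 7/s.
MRS = 6 ÷ (7/s).
At (15, 10): MRS = 60/7.
That is, one extra unit of p is worth 60/7 units of s at the margin.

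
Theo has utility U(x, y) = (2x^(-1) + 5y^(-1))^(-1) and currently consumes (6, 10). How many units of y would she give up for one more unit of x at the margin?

For CES with ρ = -1, MRS = (2/5)·(y/x)^2.
At (6, 10): MRS = 10/9.
That is, one extra unit of x is worth 10/9 units of y at the margin.

MRS = 10/9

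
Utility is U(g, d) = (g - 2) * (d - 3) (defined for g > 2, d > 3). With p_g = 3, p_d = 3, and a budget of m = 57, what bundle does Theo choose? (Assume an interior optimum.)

MU_g = (d−3), MU_d = (g−2).
MRS = (d−3)/(g−2).
Tangency: set MRS = p_g/p_d = 3/3 = 1.
So (d − 3)/(g − 2) = 1, i.e. (d − 3) = (g − 2).
Rewrite the budget in excess-of-subsistence terms: 3·(g − 2) + 3·(d − 3) = 57 − 3·2 − 3·3 = 42.
Substituting, 6·(g − 2) = 42, so g − 2 = 7 and g* = 9.
Then d − 3 = 7, so d* = 10.

g* = 9, d* = 10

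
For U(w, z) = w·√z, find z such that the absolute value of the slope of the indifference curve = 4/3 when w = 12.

z = 8

MU_w = √z and MU_z = 0.5·w·z^(-0.5).
MRS = MU_w/MU_z = (2)·z/w.
Substitute w = 12: MRS = z/6. Setting z/6 = 4/3 gives z = (4/3)·6 = 8.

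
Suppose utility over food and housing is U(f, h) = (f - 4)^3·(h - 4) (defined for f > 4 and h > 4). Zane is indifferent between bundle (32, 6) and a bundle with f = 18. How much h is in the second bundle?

h = 20

U(32, 6) = 43904.
Set U(18, h) = 43904 and solve.
With f = 18: (18 − 4)^3 = 2744, so (h − 4) = 43904/2744 = 16.
So h = 4 + 16 = 20.
Check: U(18, 20) = 43904.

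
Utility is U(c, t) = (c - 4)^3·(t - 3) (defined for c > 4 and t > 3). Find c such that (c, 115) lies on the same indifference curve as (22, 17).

U(22, 17) = 81648.
Set U(c, 115) = 81648 and solve.
With t = 115: (115 − 3) = 112, so (c − 4)^3 = 81648/112 = 729.
Taking the cube root (with c > 4): c − 4 = 9, so c = 13.
Check: U(13, 115) = 81648.

c = 13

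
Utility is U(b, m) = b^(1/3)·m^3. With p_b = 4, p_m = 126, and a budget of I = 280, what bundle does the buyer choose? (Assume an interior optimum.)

MU_b = 1/3·b^(-2/3)·m^3 and MU_m = 3·b^(1/3)·m^2.
MRS = MU_b/MU_m = (1/9)·m/b.
Tangency: set MRS = p_b/p_m = 4/126 = 2/63.
So (1/9)·m/b = 2/63, i.e. m = (2/7)·b.
Substitute into the budget 4·b + 126·m = 280: 40·b = 280, so b* = 7.
Then m* = (2/7)·7 = 2.

b* = 7, m* = 2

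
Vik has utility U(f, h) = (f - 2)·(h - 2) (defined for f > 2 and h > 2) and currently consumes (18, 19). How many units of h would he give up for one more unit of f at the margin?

MRS = 17/16

MU_f = (h−2), MU_h = (f−2).
MRS = (h−2)/(f−2).
At (18, 19): MRS = 17/16.
The indifference curve has slope −17/16 at this bundle.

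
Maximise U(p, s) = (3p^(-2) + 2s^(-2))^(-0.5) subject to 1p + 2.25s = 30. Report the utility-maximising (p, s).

For CES with ρ = -2, MRS = (3/2)·(s/p)^3.
Tangency: set MRS = p_p/p_s = 1/2.25 = 4/9.
So (s/p)^3 = 8/27; taking the cube root, s/p = 2/3, i.e. s = (2/3)·p.
Substitute into the budget 1·p + 2.25·s = 30: 2.5·p = 30, so p* = 12 and s* = (2/3)·12 = 8.

p* = 12, s* = 8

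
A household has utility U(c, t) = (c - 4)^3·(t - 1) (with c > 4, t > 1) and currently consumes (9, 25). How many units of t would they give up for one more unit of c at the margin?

MRS = 14.4

MU_c = 3·(c−4)^2·(t−1), MU_t = (c−4)^3.
MRS = (3/1)·(t−1)/(c−4).
At (9, 25): MRS = 14.4.
That is, one extra unit of c is worth 14.4 units of t at the margin.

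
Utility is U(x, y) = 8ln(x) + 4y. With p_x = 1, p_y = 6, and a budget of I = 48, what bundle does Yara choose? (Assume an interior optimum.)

x* = 12, y* = 6

MU_x = 8/x, MU_y = 4.
MRS = 8/x ÷ 4.
Tangency: set MRS = p_x/p_y = 1/6.
MRS depends only on x: 2/x = 1/6 ⇒ x* = 2/(1/6) = 12.
From the budget, 6·y = 48 − 1·12 = 36, so y* = 6.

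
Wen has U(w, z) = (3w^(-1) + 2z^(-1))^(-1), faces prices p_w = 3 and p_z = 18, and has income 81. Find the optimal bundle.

w* = 9, z* = 3

For CES with ρ = -1, MRS = (3/2)·(z/w)^2.
Tangency: set MRS = p_w/p_z = 3/18 = 1/6.
So (z/w)^2 = 1/9; taking the square root, z/w = 1/3, i.e. z = (1/3)·w.
Substitute into the budget 3·w + 18·z = 81: 9·w = 81, so w* = 9 and z* = (1/3)·9 = 3.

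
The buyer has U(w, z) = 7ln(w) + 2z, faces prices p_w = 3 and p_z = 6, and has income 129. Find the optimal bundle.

MU_w = 7/w, MU_z = 2.
MRS = 7/w ÷ 2.
Tangency: set MRS = p_w/p_z = 3/6 = 0.5.
MRS depends only on w: 3.5/w = 0.5 ⇒ w* = 3.5/0.5 = 7.
From the budget, 6·z = 129 − 3·7 = 108, so z* = 18.

w* = 7, z* = 18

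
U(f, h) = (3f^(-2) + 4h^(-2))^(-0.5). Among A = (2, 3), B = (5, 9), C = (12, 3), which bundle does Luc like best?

Evaluate utility at each bundle:
U(A) = 0.915.
U(B) = 2.430.
U(C) = 1.466.
Highest utility is B, so B ≻ C ≻ A.

Bundle B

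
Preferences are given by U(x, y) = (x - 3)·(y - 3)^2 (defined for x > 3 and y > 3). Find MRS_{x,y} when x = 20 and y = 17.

MRS = 7/17

MU_x = (y−3)^2, MU_y = 2·(x−3)·(y−3).
MRS = (1/2)·(y−3)/(x−3).
At (20, 17): MRS = 7/17.
That is, one extra unit of x is worth 7/17 units of y at the margin.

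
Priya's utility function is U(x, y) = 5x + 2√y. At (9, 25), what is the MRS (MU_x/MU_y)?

MRS = 25

MU_x = 5, MU_y = 2/(2√y).
MRS = 5 ÷ (2/(2√y)).
At (9, 25): MRS = 25.
The indifference curve has slope −25 at this bundle.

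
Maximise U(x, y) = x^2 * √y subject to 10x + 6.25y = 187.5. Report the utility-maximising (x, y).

x* = 15, y* = 6

MU_x = 2·x·√y and MU_y = 0.5·x^2·y^(-0.5).
MRS = MU_x/MU_y = (4)·y/x.
Tangency: set MRS = p_x/p_y = 10/6.25 = 1.6.
So (4)·y/x = 1.6, i.e. y = 0.4·x.
Substitute into the budget 10·x + 6.25·y = 187.5: 12.5·x = 187.5, so x* = 15.
Then y* = 0.4·15 = 6.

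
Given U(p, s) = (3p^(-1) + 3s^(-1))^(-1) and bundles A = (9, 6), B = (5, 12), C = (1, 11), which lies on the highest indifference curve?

Evaluate utility at each bundle:
U(A) = 1.200.
U(B) = 1.176.
U(C) = 0.306.
Highest utility is A, so A ≻ B ≻ C.

Bundle A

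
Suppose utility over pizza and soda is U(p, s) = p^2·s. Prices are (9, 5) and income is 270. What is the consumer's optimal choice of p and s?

MU_p = 2·p·s and MU_s = p^2.
MRS = MU_p/MU_s = (2/1)·s/p.
Tangency: set MRS = p_p/p_s = 9/5 = 1.8.
So (2/1)·s/p = 1.8, i.e. s = 0.9·p.
Substitute into the budget 9·p + 5·s = 270: 13.5·p = 270, so p* = 20.
Then s* = 0.9·20 = 18.

p* = 20, s* = 18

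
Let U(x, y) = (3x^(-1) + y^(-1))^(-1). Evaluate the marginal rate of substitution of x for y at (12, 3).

MRS = 3/16

For CES with ρ = -1, MRS = (3/1)·(y/x)^2.
At (12, 3): MRS = 3/16.
So at (12, 3) the consumer would give up 3/16 units of y for one more unit of x.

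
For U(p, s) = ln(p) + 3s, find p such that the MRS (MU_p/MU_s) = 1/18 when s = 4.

MU_p = 1/p, MU_s = 3.
MRS = 1/p ÷ 3.
MRS depends only on p: (1/3)/p = 1/18 ⇒ p = (1/3)/(1/18) = 6.

p = 6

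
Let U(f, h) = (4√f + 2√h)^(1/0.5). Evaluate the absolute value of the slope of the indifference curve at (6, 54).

For CES with ρ = 0.5, MRS = (4/2)·√(h/f).
At (6, 54): MRS = 6.
So at (6, 54) the consumer would give up 6 units of h for one more unit of f.

MRS = 6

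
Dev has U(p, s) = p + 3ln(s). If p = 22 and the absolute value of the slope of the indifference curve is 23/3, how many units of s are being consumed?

MU_p = 1, MU_s = 3/s.
MRS = 1 ÷ (3/s).
MRS depends only on s: (1/3)·s = 23/3 ⇒ s = (23/3)/(1/3) = 23.

s = 23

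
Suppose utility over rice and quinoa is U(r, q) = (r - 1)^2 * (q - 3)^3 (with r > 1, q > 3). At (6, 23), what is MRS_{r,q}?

MU_r = 2·(r−1)·(q−3)^3, MU_q = 3·(r−1)^2·(q−3)^2.
MRS = (2/3)·(q−3)/(r−1).
At (6, 23): MRS = 8/3.
So at (6, 23) the consumer would give up 8/3 units of q for one more unit of r.

MRS = 8/3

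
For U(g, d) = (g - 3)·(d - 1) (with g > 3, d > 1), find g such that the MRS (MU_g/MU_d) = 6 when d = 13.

MU_g = (d−1), MU_d = (g−3).
MRS = (d−1)/(g−3).
Substitute d = 13: MRS = 12/(g − 3). Setting this equal to 6 gives g − 3 = 12/6 = 2, so g = 5.

g = 5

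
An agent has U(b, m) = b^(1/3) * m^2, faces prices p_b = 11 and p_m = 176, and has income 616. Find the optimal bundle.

MU_b = 1/3·b^(-2/3)·m^2 and MU_m = 2·b^(1/3)·m.
MRS = MU_b/MU_m = (1/6)·m/b.
Tangency: set MRS = p_b/p_m = 11/176 = 1/16.
So (1/6)·m/b = 1/16, i.e. m = 0.375·b.
Substitute into the budget 11·b + 176·m = 616: 77·b = 616, so b* = 8.
Then m* = 0.375·8 = 3.

b* = 8, m* = 3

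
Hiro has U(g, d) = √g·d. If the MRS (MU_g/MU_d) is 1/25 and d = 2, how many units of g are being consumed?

MU_g = 0.5·g^(-0.5)·d and MU_d = √g.
MRS = MU_g/MU_d = (0.5)·d/g.
Substitute d = 2: MRS = 1/g. Setting 1/g = 1/25 gives g = 1/(1/25) = 25.

g = 25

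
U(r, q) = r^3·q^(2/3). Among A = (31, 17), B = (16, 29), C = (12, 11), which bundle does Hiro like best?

Bundle A

Evaluate utility at each bundle:
U(A) = 196962.869.
U(B) = 38662.679.
U(C) = 8546.839.
Highest utility is A, so A ≻ B ≻ C.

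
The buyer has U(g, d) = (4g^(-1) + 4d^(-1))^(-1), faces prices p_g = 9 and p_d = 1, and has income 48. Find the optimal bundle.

g* = 4, d* = 12

For CES with ρ = -1, MRS = (d/g)^2.
Tangency: set MRS = p_g/p_d = 9/1 = 9.
So (d/g)^2 = 9; taking the square root, d/g = 3, i.e. d = 3·g.
Substitute into the budget 9·g + 1·d = 48: 12·g = 48, so g* = 4 and d* = 3·4 = 12.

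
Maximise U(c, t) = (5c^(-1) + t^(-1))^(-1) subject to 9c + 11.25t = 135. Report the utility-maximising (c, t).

c* = 10, t* = 4

For CES with ρ = -1, MRS = (5/1)·(t/c)^2.
Tangency: set MRS = p_c/p_t = 9/11.25 = 0.8.
So (t/c)^2 = 4/25; taking the square root, t/c = 0.4, i.e. t = 0.4·c.
Substitute into the budget 9·c + 11.25·t = 135: 13.5·c = 135, so c* = 10 and t* = 0.4·10 = 4.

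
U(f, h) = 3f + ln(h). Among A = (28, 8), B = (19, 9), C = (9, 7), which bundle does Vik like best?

Bundle A

Evaluate utility at each bundle:
U(A) = 86.079.
U(B) = 59.197.
U(C) = 28.946.
Highest utility is A, so A ≻ B ≻ C.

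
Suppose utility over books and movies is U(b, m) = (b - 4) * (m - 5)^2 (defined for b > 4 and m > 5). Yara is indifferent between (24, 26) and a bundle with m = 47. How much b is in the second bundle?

U(24, 26) = 8820.
Set U(b, 47) = 8820 and solve.
With m = 47: (47 − 5)^2 = 1764, so (b − 4) = 8820/1764 = 5.
So b = 4 + 5 = 9.
Check: U(9, 47) = 8820.

b = 9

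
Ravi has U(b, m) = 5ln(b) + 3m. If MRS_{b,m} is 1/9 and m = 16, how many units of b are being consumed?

b = 15

MU_b = 5/b, MU_m = 3.
MRS = 5/b ÷ 3.
MRS depends only on b: (5/3)/b = 1/9 ⇒ b = (5/3)/(1/9) = 15.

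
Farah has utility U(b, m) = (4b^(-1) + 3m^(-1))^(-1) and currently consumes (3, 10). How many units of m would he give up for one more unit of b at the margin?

MRS = 400/27

For CES with ρ = -1, MRS = (4/3)·(m/b)^2.
At (3, 10): MRS = 400/27.
That is, one extra unit of b is worth 400/27 units of m at the margin.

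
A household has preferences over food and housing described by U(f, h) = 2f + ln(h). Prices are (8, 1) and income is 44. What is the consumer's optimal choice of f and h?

MU_f = 2, MU_h = 1/h.
MRS = 2 ÷ (1/h).
Tangency: set MRS = p_f/p_h = 8/1 = 8.
MRS depends only on h: 2·h = 8 ⇒ h* = 8/2 = 4.
From the budget, 8·f = 44 − 1·4 = 40, so f* = 5.

f* = 5, h* = 4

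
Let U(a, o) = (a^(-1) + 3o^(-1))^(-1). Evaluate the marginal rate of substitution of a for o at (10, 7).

MRS = 49/300

For CES with ρ = -1, MRS = (1/3)·(o/a)^2.
At (10, 7): MRS = 49/300.
The indifference curve has slope −49/300 at this bundle.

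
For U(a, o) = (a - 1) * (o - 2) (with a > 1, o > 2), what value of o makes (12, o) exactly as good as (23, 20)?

o = 38

U(23, 20) = 396.
Set U(12, o) = 396 and solve.
With a = 12: (12 − 1) = 11, so (o − 2) = 396/11 = 36.
So o = 2 + 36 = 38.
Check: U(12, 38) = 396.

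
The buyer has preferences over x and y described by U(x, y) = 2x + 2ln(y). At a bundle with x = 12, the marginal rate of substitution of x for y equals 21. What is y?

y = 21

MU_x = 2, MU_y = 2/y.
MRS = 2 ÷ (2/y).
MRS depends only on y: y = 21 ⇒ y = 21.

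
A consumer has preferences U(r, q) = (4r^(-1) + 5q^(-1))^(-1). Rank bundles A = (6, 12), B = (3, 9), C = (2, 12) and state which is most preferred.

Evaluate utility at each bundle:
U(A) = 0.923.
U(B) = 0.529.
U(C) = 0.414.
Highest utility is A, so A ≻ B ≻ C.

Bundle A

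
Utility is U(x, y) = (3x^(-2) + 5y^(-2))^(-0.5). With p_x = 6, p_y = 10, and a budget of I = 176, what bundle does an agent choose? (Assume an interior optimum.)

For CES with ρ = -2, MRS = (3/5)·(y/x)^3.
Tangency: set MRS = p_x/p_y = 6/10 = 0.6.
So (y/x)^3 = 1; taking the cube root, y/x = 1, i.e. y = x.
Substitute into the budget 6·x + 10·y = 176: 16·x = 176, so x* = 11 and y* = 11.

x* = 11, y* = 11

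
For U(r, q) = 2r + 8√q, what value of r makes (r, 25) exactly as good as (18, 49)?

U(18, 49) = 92.
Set U(r, 25) = 92 and solve.
With q = 25: √25 = 5, so 2r = 92 − 8·5 = 52 and r = 26.
Check: U(26, 25) = 92.

r = 26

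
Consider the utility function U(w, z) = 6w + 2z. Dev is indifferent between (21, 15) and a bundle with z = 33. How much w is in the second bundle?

U(21, 15) = 156.
Set U(w, 33) = 156 and solve.
6w + 2·33 = 156 ⇒ 6w = 90 ⇒ w = 15.
Check: U(15, 33) = 156.

w = 15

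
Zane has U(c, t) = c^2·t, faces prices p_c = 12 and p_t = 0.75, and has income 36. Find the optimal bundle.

MU_c = 2·c·t and MU_t = c^2.
MRS = MU_c/MU_t = (2/1)·t/c.
Tangency: set MRS = p_c/p_t = 12/0.75 = 16.
So (2/1)·t/c = 16, i.e. t = 8·c.
Substitute into the budget 12·c + 0.75·t = 36: 18·c = 36, so c* = 2.
Then t* = 8·2 = 16.

c* = 2, t* = 16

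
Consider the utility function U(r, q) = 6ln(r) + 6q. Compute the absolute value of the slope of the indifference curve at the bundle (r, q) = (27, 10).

MU_r = 6/r, MU_q = 6.
MRS = 6/r ÷ 6.
At (27, 10): MRS = 1/27.
The indifference curve has slope −1/27 at this bundle.

MRS = 1/27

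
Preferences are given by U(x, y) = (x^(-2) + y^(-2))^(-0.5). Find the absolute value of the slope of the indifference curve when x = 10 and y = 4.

For CES with ρ = -2, MRS = (y/x)^3.
At (10, 4): MRS = 8/125.
That is, one extra unit of x is worth 8/125 units of y at the margin.

MRS = 8/125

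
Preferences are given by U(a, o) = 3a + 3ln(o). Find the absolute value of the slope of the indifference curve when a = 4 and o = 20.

MU_a = 3, MU_o = 3/o.
MRS = 3 ÷ (3/o).
At (4, 20): MRS = 20.
That is, one extra unit of a is worth 20 units of o at the margin.

MRS = 20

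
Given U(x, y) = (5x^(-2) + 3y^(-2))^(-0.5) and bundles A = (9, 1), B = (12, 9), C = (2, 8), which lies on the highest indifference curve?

Bundle B

Evaluate utility at each bundle:
U(A) = 0.572.
U(B) = 3.733.
U(C) = 0.878.
Highest utility is B, so B ≻ C ≻ A.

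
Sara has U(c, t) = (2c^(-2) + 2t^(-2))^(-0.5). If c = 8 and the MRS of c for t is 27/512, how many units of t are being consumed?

t = 3

For CES with ρ = -2, MRS = (t/c)^3.
Setting (t/8)^3 = 27/512 gives t/8 = 0.375 and t = 3.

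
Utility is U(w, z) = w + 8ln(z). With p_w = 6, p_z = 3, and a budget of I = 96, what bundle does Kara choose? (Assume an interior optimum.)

MU_w = 1, MU_z = 8/z.
MRS = 1 ÷ (8/z).
Tangency: set MRS = p_w/p_z = 6/3 = 2.
MRS depends only on z: 0.125·z = 2 ⇒ z* = 2/0.125 = 16.
From the budget, 6·w = 96 − 3·16 = 48, so w* = 8.

w* = 8, z* = 16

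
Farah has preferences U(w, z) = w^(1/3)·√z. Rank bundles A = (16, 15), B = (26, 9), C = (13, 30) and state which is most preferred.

Bundle C

Evaluate utility at each bundle:
U(A) = 9.759.
U(B) = 8.887.
U(C) = 12.879.
Highest utility is C, so C ≻ A ≻ B.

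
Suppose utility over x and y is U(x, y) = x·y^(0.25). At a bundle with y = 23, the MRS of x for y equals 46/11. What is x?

MU_x = y^(0.25) and MU_y = 0.25·x·y^(-0.75).
MRS = MU_x/MU_y = (4)·y/x.
Substitute y = 23: MRS = 92/x. Setting 92/x = 46/11 gives x = 92/(46/11) = 22.

x = 22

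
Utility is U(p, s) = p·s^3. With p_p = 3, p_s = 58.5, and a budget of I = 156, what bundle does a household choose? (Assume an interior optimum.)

p* = 13, s* = 2

MU_p = s^3 and MU_s = 3·p·s^2.
MRS = MU_p/MU_s = (1/3)·s/p.
Tangency: set MRS = p_p/p_s = 3/58.5 = 2/39.
So (1/3)·s/p = 2/39, i.e. s = (2/13)·p.
Substitute into the budget 3·p + 58.5·s = 156: 12·p = 156, so p* = 13.
Then s* = (2/13)·13 = 2.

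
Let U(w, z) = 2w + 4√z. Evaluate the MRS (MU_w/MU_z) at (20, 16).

MU_w = 2, MU_z = 4/(2√z).
MRS = 2 ÷ (4/(2√z)).
At (20, 16): MRS = 4.
The indifference curve has slope −4 at this bundle.

MRS = 4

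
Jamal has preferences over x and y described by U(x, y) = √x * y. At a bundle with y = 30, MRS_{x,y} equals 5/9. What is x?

MU_x = 0.5·x^(-0.5)·y and MU_y = √x.
MRS = MU_x/MU_y = (0.5)·y/x.
Substitute y = 30: MRS = 15/x. Setting 15/x = 5/9 gives x = 15/(5/9) = 27.

x = 27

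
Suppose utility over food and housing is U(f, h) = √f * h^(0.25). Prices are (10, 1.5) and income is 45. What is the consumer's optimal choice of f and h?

MU_f = 0.5·f^(-0.5)·h^(0.25) and MU_h = 0.25·√f·h^(-0.75).
MRS = MU_f/MU_h = (2)·h/f.
Tangency: set MRS = p_f/p_h = 10/1.5 = 20/3.
So (2)·h/f = 20/3, i.e. h = (10/3)·f.
Substitute into the budget 10·f + 1.5·h = 45: 15·f = 45, so f* = 3.
Then h* = (10/3)·3 = 10.

f* = 3, h* = 10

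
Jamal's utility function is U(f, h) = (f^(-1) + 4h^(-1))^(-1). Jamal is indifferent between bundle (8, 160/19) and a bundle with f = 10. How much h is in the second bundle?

h = 8

U depends on (f, h) only through S = f^(-1) + 4h^(-1), so equal utility means equal S. At (8, 160/19): S = 0.6.
With f = 10: 10^(-1) = 0.1, so 4h^(-1) = 0.6 − 0.1 = 0.5, i.e. h^(-1) = 0.125.
Hence h = 1/0.125 = 8.
Check: U(10, 8) = 1.6667.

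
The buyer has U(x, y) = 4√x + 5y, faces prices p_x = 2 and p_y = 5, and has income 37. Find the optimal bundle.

x* = 1, y* = 7

MU_x = 4/(2√x), MU_y = 5.
MRS = 4/(2√x) ÷ 5.
Tangency: set MRS = p_x/p_y = 2/5 = 0.4.
MRS depends only on x: 0.4/√x = 0.4 ⇒ √x = 0.4/0.4 = 1 ⇒ x* = 1.
From the budget, 5·y = 37 − 2·1 = 35, so y* = 7.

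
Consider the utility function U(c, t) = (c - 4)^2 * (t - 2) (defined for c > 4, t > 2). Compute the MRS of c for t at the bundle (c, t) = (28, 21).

MRS = 19/12

MU_c = 2·(c−4)·(t−2), MU_t = (c−4)^2.
MRS = (2/1)·(t−2)/(c−4).
At (28, 21): MRS = 19/12.
The indifference curve has slope −19/12 at this bundle.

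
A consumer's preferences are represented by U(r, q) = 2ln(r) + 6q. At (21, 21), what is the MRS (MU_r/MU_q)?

MU_r = 2/r, MU_q = 6.
MRS = 2/r ÷ 6.
At (21, 21): MRS = 1/63.
That is, one extra unit of r is worth 1/63 units of q at the margin.

MRS = 1/63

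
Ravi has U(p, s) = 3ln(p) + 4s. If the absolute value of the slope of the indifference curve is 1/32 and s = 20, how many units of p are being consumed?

p = 24

MU_p = 3/p, MU_s = 4.
MRS = 3/p ÷ 4.
MRS depends only on p: 0.75/p = 1/32 ⇒ p = 0.75/(1/32) = 24.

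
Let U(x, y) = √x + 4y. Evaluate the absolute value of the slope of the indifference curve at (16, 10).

MRS = 1/32

MU_x = 1/(2√x), MU_y = 4.
MRS = 1/(2√x) ÷ 4.
At (16, 10): MRS = 1/32.
That is, one extra unit of x is worth 1/32 units of y at the margin.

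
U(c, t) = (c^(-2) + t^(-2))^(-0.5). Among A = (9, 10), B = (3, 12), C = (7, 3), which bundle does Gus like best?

Evaluate utility at each bundle:
U(A) = 6.690.
U(B) = 2.910.
U(C) = 2.757.
Highest utility is A, so A ≻ B ≻ C.

Bundle A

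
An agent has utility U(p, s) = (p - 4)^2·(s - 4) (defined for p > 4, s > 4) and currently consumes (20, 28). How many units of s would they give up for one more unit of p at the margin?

MRS = 3

MU_p = 2·(p−4)·(s−4), MU_s = (p−4)^2.
MRS = (2/1)·(s−4)/(p−4).
At (20, 28): MRS = 3.
That is, one extra unit of p is worth 3 units of s at the margin.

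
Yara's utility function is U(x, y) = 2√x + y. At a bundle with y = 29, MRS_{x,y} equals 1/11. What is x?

MU_x = 2/(2√x), MU_y = 1.
MRS = 2/(2√x) ÷ 1.
MRS depends only on x: 1/√x = 1/11 ⇒ √x = 1/(1/11) = 11 ⇒ x = 121.

x = 121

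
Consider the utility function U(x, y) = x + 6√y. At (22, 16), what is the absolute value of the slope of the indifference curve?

MU_x = 1, MU_y = 6/(2√y).
MRS = 1 ÷ (6/(2√y)).
At (22, 16): MRS = 4/3.
The indifference curve has slope −4/3 at this bundle.

MRS = 4/3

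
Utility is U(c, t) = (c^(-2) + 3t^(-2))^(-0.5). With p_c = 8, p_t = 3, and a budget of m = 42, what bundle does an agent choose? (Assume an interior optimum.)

For CES with ρ = -2, MRS = (1/3)·(t/c)^3.
Tangency: set MRS = p_c/p_t = 8/3.
So (t/c)^3 = 8; taking the cube root, t/c = 2, i.e. t = 2·c.
Substitute into the budget 8·c + 3·t = 42: 14·c = 42, so c* = 3 and t* = 2·3 = 6.

c* = 3, t* = 6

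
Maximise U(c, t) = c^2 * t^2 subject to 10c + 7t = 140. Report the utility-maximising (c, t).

MU_c = 2·c·t^2 and MU_t = 2·c^2·t.
MRS = MU_c/MU_t = t/c.
Tangency: set MRS = p_c/p_t = 10/7.
So t/c = 10/7, i.e. t = (10/7)·c.
Substitute into the budget 10·c + 7·t = 140: 20·c = 140, so c* = 7.
Then t* = (10/7)·7 = 10.

c* = 7, t* = 10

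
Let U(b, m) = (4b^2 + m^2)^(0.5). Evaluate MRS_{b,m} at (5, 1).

MRS = 20

For CES with ρ = 2, MRS = (4/1)·(m/b)^(-1).
At (5, 1): MRS = 20.
That is, one extra unit of b is worth 20 units of m at the margin.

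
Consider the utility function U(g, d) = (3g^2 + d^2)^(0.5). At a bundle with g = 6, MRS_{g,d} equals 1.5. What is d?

d = 12

For CES with ρ = 2, MRS = (3/1)·(d/g)^(-1).
Setting (3/1)·(d/6)^(-1) = 1.5 gives (d/6)^(-1) = 0.5, so d/6 = 2 and d = 12.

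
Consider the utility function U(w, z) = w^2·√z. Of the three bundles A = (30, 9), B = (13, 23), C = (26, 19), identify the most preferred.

Evaluate utility at each bundle:
U(A) = 2700.000.
U(B) = 810.496.
U(C) = 2946.616.
Highest utility is C, so C ≻ A ≻ B.

Bundle C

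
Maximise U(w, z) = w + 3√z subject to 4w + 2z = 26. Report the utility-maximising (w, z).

MU_w = 1, MU_z = 3/(2√z).
MRS = 1 ÷ (3/(2√z)).
Tangency: set MRS = p_w/p_z = 4/2 = 2.
MRS depends only on z: (2/3)·√z = 2 ⇒ √z = 2/(2/3) = 3 ⇒ z* = 9.
From the budget, 4·w = 26 − 2·9 = 8, so w* = 2.

w* = 2, z* = 9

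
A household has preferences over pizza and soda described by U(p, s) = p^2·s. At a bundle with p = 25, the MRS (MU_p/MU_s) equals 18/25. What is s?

MU_p = 2·p·s and MU_s = p^2.
MRS = MU_p/MU_s = (2/1)·s/p.
Substitute p = 25: MRS = s/12.5. Setting s/12.5 = 18/25 gives s = (18/25)·12.5 = 9.

s = 9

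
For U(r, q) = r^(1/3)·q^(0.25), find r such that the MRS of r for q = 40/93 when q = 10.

MU_r = 1/3·r^(-2/3)·q^(0.25) and MU_q = 0.25·r^(1/3)·q^(-0.75).
MRS = MU_r/MU_q = (4/3)·q/r.
Substitute q = 10: MRS = (40/3)/r. Setting (40/3)/r = 40/93 gives r = (40/3)/(40/93) = 31.

r = 31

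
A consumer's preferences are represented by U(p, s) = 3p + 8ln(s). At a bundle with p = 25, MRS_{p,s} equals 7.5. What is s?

MU_p = 3, MU_s = 8/s.
MRS = 3 ÷ (8/s).
MRS depends only on s: 0.375·s = 7.5 ⇒ s = 7.5/0.375 = 20.

s = 20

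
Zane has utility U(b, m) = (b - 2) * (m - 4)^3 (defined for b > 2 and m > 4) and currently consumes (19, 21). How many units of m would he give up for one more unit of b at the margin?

MU_b = (m−4)^3, MU_m = 3·(b−2)·(m−4)^2.
MRS = (1/3)·(m−4)/(b−2).
At (19, 21): MRS = 1/3.
The indifference curve has slope −1/3 at this bundle.

MRS = 1/3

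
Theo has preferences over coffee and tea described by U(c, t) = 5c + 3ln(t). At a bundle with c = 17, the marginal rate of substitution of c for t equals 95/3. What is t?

MU_c = 5, MU_t = 3/t.
MRS = 5 ÷ (3/t).
MRS depends only on t: (5/3)·t = 95/3 ⇒ t = (95/3)/(5/3) = 19.

t = 19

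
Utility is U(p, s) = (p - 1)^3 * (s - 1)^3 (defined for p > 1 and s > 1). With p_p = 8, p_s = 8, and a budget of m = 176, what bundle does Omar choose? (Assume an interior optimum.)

p* = 11, s* = 11

MU_p = 3·(p−1)^2·(s−1)^3, MU_s = 3·(p−1)^3·(s−1)^2.
MRS = (s−1)/(p−1).
Tangency: set MRS = p_p/p_s = 8/8 = 1.
So (s − 1)/(p − 1) = 1, i.e. (s − 1) = (p − 1).
Rewrite the budget in excess-of-subsistence terms: 8·(p − 1) + 8·(s − 1) = 176 − 8·1 − 8·1 = 160.
Substituting, 16·(p − 1) = 160, so p − 1 = 10 and p* = 11.
Then s − 1 = 10, so s* = 11.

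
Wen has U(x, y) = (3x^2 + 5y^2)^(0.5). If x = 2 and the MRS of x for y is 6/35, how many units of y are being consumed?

y = 7

For CES with ρ = 2, MRS = (3/5)·(y/x)^(-1).
Setting (3/5)·(y/2)^(-1) = 6/35 gives (y/2)^(-1) = 2/7, so y/2 = 3.5 and y = 7.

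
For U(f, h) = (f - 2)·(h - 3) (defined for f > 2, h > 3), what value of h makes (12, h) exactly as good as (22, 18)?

h = 33

U(22, 18) = 300.
Set U(12, h) = 300 and solve.
With f = 12: (12 − 2) = 10, so (h − 3) = 300/10 = 30.
So h = 3 + 30 = 33.
Check: U(12, 33) = 300.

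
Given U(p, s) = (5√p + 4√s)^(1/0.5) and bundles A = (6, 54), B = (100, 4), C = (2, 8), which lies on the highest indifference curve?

Evaluate utility at each bundle:
U(A) = 1734.000.
U(B) = 3364.000.
U(C) = 338.000.
Highest utility is B, so B ≻ A ≻ C.

Bundle B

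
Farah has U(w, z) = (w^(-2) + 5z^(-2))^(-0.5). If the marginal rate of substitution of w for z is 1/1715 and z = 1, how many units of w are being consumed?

w = 7

For CES with ρ = -2, MRS = (1/5)·(z/w)^3.
Setting (1/5)·(1/w)^3 = 1/1715 gives (1/w)^3 = 1/343, so 1/w = 1/7 and w = 7.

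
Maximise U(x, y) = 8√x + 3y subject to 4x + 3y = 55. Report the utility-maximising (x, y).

MU_x = 8/(2√x), MU_y = 3.
MRS = 8/(2√x) ÷ 3.
Tangency: set MRS = p_x/p_y = 4/3.
MRS depends only on x: (4/3)/√x = 4/3 ⇒ √x = (4/3)/(4/3) = 1 ⇒ x* = 1.
From the budget, 3·y = 55 − 4·1 = 51, so y* = 17.

x* = 1, y* = 17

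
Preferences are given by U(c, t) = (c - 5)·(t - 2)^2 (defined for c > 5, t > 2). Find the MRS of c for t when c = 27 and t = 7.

MRS = 5/44

MU_c = (t−2)^2, MU_t = 2·(c−5)·(t−2).
MRS = (1/2)·(t−2)/(c−5).
At (27, 7): MRS = 5/44.
The indifference curve has slope −5/44 at this bundle.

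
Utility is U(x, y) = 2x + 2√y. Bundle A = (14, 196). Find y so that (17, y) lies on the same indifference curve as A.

y = 121

U(14, 196) = 56.
Set U(17, y) = 56 and solve.
With x = 17: 2√y = 56 − 2·17 = 22, so √y = 11 and y = 121.
Check: U(17, 121) = 56.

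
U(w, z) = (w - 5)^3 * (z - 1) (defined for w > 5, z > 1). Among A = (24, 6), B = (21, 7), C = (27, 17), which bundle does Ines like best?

Evaluate utility at each bundle:
U(A) = 34295.
U(B) = 24576.
U(C) = 170368.
Highest utility is C, so C ≻ A ≻ B.

Bundle C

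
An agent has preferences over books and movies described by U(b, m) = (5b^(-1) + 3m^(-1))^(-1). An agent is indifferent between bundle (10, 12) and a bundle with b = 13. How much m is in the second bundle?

m = 156/19

U depends on (b, m) only through S = 5b^(-1) + 3m^(-1), so equal utility means equal S. At (10, 12): S = 0.75.
With b = 13: 5·13^(-1) = 5/13, so 3m^(-1) = 0.75 − 5/13 = 19/52, i.e. m^(-1) = 19/156.
Hence m = 1/(19/156) = 156/19.
Check: U(13, 156/19) = 1.3333.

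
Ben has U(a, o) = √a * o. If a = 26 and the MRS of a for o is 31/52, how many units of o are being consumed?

o = 31

MU_a = 0.5·a^(-0.5)·o and MU_o = √a.
MRS = MU_a/MU_o = (0.5)·o/a.
Substitute a = 26: MRS = o/52. Setting o/52 = 31/52 gives o = (31/52)·52 = 31.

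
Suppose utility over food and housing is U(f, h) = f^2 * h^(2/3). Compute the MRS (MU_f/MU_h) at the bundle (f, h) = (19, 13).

MU_f = 2·f·h^(2/3) and MU_h = 2/3·f^2·h^(-1/3).
MRS = MU_f/MU_h = (3)·h/f.
At (19, 13): MRS = 39/19.
The indifference curve has slope −39/19 at this bundle.

MRS = 39/19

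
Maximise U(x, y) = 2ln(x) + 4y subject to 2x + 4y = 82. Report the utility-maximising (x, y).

x* = 1, y* = 20

MU_x = 2/x, MU_y = 4.
MRS = 2/x ÷ 4.
Tangency: set MRS = p_x/p_y = 2/4 = 0.5.
MRS depends only on x: 0.5/x = 0.5 ⇒ x* = 0.5/0.5 = 1.
From the budget, 4·y = 82 − 2·1 = 80, so y* = 20.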